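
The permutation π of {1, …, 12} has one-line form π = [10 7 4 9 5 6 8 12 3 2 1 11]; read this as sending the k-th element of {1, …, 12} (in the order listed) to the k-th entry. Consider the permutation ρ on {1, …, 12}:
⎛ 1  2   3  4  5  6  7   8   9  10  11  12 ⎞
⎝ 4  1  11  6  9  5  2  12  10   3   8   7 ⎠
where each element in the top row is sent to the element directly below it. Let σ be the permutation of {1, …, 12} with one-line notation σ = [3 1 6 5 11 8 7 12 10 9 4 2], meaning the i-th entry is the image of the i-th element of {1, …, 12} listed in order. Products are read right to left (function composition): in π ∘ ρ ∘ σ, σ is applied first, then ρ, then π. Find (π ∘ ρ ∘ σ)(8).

(π ∘ ρ ∘ σ)(8) = π(ρ(σ(8))). σ(8) = 12, then ρ(12) = 7, then π(7) = 8, so the result is 8.

8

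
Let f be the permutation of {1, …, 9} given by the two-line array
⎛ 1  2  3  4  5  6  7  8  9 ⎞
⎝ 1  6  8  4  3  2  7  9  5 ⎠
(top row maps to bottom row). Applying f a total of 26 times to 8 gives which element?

5

Tracing 8 → 9 → … returns to 8 after 4 steps, so 8 lies in a 4-cycle (3 8 9 5).
Since the cycle has length 4, f^26 acts on it the same as f^2 (26 mod 4 = 2).
Advancing 2 steps from 8: 8 → 9 → 5.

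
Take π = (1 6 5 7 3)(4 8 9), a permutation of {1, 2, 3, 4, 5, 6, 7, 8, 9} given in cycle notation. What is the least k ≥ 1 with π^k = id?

15

The cycle type of π is (5, 3, 1).
The order is lcm(5, 3) = 15.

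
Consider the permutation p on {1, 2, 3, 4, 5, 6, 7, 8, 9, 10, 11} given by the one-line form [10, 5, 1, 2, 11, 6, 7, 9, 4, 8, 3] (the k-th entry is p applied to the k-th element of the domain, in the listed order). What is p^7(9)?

Tracing 9 → 4 → … returns to 9 after 9 steps, so 9 lies in a 9-cycle (1, 10, 8, 9, 4, 2, 5, 11, 3).
Advancing 7 steps from 9: 9 → 4 → 2 → 5 → 11 → 3 → 1 → 10.

10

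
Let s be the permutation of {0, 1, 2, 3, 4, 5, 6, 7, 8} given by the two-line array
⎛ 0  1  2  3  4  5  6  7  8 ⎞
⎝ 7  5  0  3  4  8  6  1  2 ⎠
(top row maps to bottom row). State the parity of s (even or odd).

odd

In disjoint-cycle form the cycle lengths are 6, 1, 1, 1.
A cycle of length ℓ contributes ℓ−1 transpositions, so s is a product of 5 transpositions — odd.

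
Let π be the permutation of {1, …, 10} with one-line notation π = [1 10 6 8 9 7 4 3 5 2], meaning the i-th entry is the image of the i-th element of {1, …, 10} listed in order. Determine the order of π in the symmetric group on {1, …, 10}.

10

Writing π as disjoint cycles, the cycle lengths are 5, 2, 2, 1.
Since disjoint cycles commute, ord(π) = lcm(5, 2, 2) = 10.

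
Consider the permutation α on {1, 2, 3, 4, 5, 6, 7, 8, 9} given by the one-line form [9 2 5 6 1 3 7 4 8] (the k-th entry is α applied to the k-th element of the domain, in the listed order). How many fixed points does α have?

2

The fixed points (elements with α(x) = x) are {2, 7}, so there are 2.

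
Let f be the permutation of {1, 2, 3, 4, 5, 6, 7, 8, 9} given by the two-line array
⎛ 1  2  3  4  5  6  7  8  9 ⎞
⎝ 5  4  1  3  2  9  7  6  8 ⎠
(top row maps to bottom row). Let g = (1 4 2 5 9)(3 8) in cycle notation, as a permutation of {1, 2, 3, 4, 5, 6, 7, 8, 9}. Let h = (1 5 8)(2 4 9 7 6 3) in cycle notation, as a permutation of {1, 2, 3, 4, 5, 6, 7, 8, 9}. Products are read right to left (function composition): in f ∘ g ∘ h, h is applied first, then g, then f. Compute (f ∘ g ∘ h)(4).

5

Apply the permutations in order: h(4) = 9, then g(9) = 1, then f(1) = 5. So (f ∘ g ∘ h)(4) = 5.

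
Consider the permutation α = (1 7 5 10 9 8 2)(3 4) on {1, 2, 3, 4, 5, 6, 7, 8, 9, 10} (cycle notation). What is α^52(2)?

5

2 lies in the 7-cycle (1 7 5 10 9 8 2).
On a 7-cycle, α^7 is the identity, so α^52 = α^3 there (52 ≡ 3 mod 7).
Stepping 3 places around the cycle: 2 → 1 → 7 → 5.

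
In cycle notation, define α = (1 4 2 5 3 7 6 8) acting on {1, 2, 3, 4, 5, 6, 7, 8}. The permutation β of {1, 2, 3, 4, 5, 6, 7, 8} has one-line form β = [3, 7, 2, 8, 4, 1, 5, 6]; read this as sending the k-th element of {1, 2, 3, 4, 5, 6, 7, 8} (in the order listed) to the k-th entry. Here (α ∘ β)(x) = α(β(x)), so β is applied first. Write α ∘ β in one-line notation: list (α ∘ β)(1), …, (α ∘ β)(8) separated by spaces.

7 6 5 1 2 4 3 8

(α ∘ β)(x) = α(β(x)). Computing each image: α(β(1)) = α(3) = 7, α(β(2)) = α(7) = 6, α(β(3)) = α(2) = 5, α(β(4)) = α(8) = 1, α(β(5)) = α(4) = 2, α(β(6)) = α(1) = 4, α(β(7)) = α(5) = 3, α(β(8)) = α(6) = 8.
Hence α ∘ β = [7 6 5 1 2 4 3 8].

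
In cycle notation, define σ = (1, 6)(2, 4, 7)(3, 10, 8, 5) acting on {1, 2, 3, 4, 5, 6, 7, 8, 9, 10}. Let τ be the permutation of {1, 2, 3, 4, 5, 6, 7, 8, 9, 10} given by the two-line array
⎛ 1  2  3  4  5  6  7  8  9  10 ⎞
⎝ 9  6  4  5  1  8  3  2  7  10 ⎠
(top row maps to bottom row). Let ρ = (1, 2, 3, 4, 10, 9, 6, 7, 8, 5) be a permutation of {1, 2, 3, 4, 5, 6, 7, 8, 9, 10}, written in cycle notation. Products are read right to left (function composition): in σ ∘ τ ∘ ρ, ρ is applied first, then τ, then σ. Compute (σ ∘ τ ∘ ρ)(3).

Chase 3: ρ(3) = 4; τ(4) = 5; σ(5) = 3. Hence (σ ∘ τ ∘ ρ)(3) = 3.

3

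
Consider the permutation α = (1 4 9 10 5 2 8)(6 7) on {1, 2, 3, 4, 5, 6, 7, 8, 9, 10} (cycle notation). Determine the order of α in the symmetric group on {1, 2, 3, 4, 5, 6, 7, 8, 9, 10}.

The disjoint cycles have lengths 7, 2, 1.
The order is lcm(7, 2) = 14.

14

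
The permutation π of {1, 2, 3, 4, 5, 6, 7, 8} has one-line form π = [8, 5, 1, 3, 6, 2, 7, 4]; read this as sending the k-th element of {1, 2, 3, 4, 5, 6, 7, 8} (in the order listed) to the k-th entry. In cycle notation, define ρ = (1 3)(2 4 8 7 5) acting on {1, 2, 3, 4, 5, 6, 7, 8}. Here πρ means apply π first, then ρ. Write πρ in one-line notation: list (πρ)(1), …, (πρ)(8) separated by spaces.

Chase each element through π then ρ: 1 → 8 → 7; 2 → 5 → 2; 3 → 1 → 3; 4 → 3 → 1; 5 → 6 → 6; 6 → 2 → 4; 7 → 7 → 5; 8 → 4 → 8.
Collecting the images, πρ = [7 2 3 1 6 4 5 8].

7 2 3 1 6 4 5 8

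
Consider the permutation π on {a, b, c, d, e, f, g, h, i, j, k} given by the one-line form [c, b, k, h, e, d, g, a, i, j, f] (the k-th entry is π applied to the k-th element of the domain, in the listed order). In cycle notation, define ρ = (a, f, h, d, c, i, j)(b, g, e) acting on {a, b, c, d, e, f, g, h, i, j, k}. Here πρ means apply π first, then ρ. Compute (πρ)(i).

j

(πρ)(i) = ρ(π(i)). π(i) = i, then ρ(i) = j. So (πρ)(i) = j.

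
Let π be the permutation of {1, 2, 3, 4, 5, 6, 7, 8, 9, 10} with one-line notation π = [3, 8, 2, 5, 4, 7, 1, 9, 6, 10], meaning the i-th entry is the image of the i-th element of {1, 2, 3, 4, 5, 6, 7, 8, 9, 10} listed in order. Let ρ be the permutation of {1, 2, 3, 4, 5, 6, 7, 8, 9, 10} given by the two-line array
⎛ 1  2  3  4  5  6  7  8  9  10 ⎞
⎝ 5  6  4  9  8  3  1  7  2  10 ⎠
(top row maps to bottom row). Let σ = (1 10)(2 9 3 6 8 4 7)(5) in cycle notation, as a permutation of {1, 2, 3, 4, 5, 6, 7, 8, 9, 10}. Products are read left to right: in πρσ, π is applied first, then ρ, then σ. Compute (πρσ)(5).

Chase 5: π(5) = 4; ρ(4) = 9; σ(9) = 3. Hence (πρσ)(5) = 3.

3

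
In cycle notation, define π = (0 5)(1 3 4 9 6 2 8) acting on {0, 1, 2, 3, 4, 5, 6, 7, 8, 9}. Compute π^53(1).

6

1 lies in the 7-cycle (1 3 4 9 6 2 8).
On a 7-cycle, π^7 is the identity, so π^53 = π^4 there (53 ≡ 4 mod 7).
Stepping 4 places around the cycle: 1 → 3 → 4 → 9 → 6.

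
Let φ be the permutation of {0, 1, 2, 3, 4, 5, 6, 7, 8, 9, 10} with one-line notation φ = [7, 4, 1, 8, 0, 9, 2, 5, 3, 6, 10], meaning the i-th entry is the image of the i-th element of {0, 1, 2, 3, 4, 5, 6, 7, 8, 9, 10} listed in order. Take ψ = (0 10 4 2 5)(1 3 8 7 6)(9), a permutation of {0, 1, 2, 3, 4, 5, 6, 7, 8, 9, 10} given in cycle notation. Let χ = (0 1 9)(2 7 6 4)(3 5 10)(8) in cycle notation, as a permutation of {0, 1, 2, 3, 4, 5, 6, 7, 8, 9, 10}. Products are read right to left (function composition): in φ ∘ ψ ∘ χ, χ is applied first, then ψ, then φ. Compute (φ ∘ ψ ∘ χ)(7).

4

Chase 7: χ(7) = 6; ψ(6) = 1; φ(1) = 4. Hence (φ ∘ ψ ∘ χ)(7) = 4.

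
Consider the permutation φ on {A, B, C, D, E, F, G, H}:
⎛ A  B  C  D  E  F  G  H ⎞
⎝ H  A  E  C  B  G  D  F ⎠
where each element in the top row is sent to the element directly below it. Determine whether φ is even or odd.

In disjoint-cycle form the cycle lengths are 8.
A cycle of length ℓ contributes ℓ−1 transpositions, so φ is a product of 7 transpositions — odd.

odd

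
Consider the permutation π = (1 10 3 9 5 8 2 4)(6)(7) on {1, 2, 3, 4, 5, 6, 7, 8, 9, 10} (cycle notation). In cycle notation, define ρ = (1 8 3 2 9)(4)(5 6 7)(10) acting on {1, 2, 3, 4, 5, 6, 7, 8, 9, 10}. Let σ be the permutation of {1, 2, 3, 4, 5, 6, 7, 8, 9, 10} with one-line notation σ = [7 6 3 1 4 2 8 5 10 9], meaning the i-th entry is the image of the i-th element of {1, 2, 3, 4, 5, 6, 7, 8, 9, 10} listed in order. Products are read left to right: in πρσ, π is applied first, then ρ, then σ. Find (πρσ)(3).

7

Apply the permutations in order: π(3) = 9, then ρ(9) = 1, then σ(1) = 7. So (πρσ)(3) = 7.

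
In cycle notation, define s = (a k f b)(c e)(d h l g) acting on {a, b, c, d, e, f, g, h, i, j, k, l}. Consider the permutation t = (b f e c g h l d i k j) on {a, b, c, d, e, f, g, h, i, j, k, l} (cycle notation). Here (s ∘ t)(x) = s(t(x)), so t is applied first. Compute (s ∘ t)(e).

t(e) = c, then s(c) = e; composing gives (s ∘ t)(e) = e.

e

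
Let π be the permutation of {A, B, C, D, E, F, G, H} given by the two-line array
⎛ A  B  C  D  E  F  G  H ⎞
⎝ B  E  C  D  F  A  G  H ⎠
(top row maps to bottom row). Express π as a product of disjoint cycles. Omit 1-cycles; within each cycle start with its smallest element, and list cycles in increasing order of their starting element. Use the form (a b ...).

From A: A → B → E → F → A, closing the cycle (A B E F).
Continuing from each remaining unvisited element yields (A B E F).

(A B E F)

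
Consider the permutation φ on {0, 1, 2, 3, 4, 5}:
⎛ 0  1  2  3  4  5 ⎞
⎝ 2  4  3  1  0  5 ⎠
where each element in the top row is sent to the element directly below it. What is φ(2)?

The entry below 2 in the array is 3, so φ(2) = 3.

3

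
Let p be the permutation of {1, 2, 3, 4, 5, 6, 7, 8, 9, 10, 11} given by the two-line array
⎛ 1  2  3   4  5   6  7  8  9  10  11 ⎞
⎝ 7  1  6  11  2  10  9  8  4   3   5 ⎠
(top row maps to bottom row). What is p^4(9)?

2

Tracing 9 → 4 → … returns to 9 after 7 steps, so 9 lies in a 7-cycle (1, 7, 9, 4, 11, 5, 2).
Stepping 4 places around the cycle: 9 → 4 → 11 → 5 → 2.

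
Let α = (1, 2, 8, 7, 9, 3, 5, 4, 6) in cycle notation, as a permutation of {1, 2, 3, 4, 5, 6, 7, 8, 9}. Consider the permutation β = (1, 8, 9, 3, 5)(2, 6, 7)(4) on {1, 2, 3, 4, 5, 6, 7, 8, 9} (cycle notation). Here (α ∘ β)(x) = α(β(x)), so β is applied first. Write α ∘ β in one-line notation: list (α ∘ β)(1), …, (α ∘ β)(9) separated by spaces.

Chase each element through β then α: 1 → 8 → 7; 2 → 6 → 1; 3 → 5 → 4; 4 → 4 → 6; 5 → 1 → 2; 6 → 7 → 9; 7 → 2 → 8; 8 → 9 → 3; 9 → 3 → 5.
So α ∘ β in one-line form is 7 1 4 6 2 9 8 3 5.

7 1 4 6 2 9 8 3 5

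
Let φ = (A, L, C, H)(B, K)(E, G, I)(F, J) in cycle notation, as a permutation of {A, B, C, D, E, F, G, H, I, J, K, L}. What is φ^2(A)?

C

A lies in the 4-cycle (A, L, C, H).
Stepping 2 places around the cycle: A → L → C.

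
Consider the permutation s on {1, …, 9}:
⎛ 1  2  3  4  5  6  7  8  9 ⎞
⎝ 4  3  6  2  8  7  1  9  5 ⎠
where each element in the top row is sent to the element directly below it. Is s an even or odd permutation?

odd

In disjoint-cycle form the cycle lengths are 6, 3.
A cycle is odd iff its length is even; s has 1 even-length cycle, so sgn(s) = (−1)^1 and s is odd.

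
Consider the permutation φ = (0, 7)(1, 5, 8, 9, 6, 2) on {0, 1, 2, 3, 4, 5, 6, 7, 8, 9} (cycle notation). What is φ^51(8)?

2

8 lies in the 6-cycle (1, 5, 8, 9, 6, 2).
Since the cycle has length 6, φ^51 acts on it the same as φ^3 (51 mod 6 = 3).
Advancing 3 steps from 8: 8 → 9 → 6 → 2.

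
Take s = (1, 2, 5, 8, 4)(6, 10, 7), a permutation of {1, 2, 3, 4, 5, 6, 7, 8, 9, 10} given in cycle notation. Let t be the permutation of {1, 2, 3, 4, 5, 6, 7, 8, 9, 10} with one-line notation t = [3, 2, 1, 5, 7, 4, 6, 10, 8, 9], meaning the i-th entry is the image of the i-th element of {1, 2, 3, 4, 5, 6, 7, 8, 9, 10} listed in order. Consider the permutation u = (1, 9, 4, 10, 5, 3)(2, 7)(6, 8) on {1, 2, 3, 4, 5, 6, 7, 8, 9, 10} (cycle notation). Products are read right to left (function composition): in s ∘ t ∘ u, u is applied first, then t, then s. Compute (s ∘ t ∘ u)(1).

4

Apply the permutations in order: u(1) = 9, then t(9) = 8, then s(8) = 4. So (s ∘ t ∘ u)(1) = 4.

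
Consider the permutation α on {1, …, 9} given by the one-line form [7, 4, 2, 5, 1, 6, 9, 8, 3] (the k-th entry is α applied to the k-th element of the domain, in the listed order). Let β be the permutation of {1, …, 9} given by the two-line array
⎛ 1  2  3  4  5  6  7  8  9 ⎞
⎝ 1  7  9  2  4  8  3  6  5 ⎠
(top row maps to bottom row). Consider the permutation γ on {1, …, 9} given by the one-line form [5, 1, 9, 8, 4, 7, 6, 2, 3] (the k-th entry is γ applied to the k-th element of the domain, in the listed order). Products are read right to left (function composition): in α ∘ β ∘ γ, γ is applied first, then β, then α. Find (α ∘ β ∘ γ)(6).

(α ∘ β ∘ γ)(6) = α(β(γ(6))). γ(6) = 7, then β(7) = 3, then α(3) = 2, so the result is 2.

2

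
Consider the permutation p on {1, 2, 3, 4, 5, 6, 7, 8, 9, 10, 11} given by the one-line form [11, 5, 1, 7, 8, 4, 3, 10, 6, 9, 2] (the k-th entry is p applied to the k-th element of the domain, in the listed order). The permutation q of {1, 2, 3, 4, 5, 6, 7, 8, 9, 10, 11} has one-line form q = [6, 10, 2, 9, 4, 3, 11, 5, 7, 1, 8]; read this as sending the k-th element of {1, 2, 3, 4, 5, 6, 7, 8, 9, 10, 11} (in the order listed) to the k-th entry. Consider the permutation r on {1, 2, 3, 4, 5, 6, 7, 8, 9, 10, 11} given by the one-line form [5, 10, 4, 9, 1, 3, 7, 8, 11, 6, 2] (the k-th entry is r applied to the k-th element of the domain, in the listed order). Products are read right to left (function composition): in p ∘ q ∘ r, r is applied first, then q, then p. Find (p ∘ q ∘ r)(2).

Apply the permutations in order: r(2) = 10, then q(10) = 1, then p(1) = 11. So (p ∘ q ∘ r)(2) = 11.

11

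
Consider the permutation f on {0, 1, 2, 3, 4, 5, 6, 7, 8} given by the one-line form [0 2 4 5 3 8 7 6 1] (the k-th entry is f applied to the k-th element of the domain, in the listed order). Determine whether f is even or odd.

even

In disjoint-cycle form the cycle lengths are 6, 2, 1.
A cycle is odd iff its length is even; f has 2 even-length cycles, so sgn(f) = (−1)^2 and f is even.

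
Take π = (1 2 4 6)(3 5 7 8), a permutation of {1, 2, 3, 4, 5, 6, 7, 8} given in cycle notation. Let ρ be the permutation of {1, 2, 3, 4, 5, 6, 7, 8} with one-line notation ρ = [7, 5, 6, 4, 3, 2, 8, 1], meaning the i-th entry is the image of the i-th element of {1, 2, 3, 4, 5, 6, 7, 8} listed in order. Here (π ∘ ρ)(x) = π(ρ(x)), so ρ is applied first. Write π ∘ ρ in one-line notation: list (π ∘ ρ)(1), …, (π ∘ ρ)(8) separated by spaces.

(π ∘ ρ)(x) = π(ρ(x)). Computing each image: π(ρ(1)) = π(7) = 8, π(ρ(2)) = π(5) = 7, π(ρ(3)) = π(6) = 1, π(ρ(4)) = π(4) = 6, π(ρ(5)) = π(3) = 5, π(ρ(6)) = π(2) = 4, π(ρ(7)) = π(8) = 3, π(ρ(8)) = π(1) = 2.
Hence π ∘ ρ = [8 7 1 6 5 4 3 2].

8 7 1 6 5 4 3 2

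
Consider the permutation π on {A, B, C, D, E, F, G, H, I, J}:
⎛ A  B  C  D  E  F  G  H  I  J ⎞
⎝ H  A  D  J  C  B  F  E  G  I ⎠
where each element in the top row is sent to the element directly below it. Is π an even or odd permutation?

In disjoint-cycle form the cycle lengths are 10.
A cycle of length ℓ contributes ℓ−1 transpositions, so π is a product of 9 transpositions — odd.

odd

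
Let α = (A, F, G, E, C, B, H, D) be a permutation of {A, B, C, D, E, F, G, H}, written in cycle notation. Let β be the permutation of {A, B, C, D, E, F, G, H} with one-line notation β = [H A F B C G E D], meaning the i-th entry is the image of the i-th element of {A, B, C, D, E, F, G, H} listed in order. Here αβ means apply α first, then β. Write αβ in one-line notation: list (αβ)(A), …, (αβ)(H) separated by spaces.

(αβ)(x) = β(α(x)). Computing each image: β(α(A)) = β(F) = G, β(α(B)) = β(H) = D, β(α(C)) = β(B) = A, β(α(D)) = β(A) = H, β(α(E)) = β(C) = F, β(α(F)) = β(G) = E, β(α(G)) = β(E) = C, β(α(H)) = β(D) = B.
Hence αβ = [G D A H F E C B].

G D A H F E C B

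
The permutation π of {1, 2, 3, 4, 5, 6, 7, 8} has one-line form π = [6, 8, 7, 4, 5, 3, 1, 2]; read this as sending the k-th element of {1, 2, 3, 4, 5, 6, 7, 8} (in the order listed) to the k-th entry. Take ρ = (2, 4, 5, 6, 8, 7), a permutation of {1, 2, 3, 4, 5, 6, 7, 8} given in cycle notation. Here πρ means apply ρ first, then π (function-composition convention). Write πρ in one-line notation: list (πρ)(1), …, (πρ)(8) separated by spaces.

Chase each element through ρ then π: 1 → 1 → 6; 2 → 4 → 4; 3 → 3 → 7; 4 → 5 → 5; 5 → 6 → 3; 6 → 8 → 2; 7 → 2 → 8; 8 → 7 → 1.
Collecting the images, πρ = [6 4 7 5 3 2 8 1].

6 4 7 5 3 2 8 1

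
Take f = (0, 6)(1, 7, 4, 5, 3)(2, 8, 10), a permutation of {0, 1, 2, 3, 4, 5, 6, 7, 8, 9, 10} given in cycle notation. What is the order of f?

30

The cycle type of f is (5, 3, 2, 1).
Since disjoint cycles commute, ord(f) = lcm(5, 3, 2) = 30.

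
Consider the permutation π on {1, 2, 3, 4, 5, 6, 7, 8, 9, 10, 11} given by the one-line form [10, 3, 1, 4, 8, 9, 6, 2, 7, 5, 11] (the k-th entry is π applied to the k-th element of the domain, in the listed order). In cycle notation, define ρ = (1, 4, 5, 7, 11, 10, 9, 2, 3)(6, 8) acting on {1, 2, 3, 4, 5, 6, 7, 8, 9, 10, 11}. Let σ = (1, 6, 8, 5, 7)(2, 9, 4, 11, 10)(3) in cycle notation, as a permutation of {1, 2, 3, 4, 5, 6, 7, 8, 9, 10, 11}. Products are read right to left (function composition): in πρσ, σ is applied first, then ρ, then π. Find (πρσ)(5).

11

Apply the permutations in order: σ(5) = 7, then ρ(7) = 11, then π(11) = 11. So (πρσ)(5) = 11.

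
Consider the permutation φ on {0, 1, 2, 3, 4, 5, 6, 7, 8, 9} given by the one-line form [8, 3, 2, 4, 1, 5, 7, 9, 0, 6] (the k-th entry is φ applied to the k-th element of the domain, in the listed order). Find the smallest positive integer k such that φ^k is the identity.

6

The disjoint-cycle form of φ has cycle lengths 3, 3, 2, 1, 1.
The order of φ is the least common multiple of its cycle lengths: lcm(3, 3, 2) = 6.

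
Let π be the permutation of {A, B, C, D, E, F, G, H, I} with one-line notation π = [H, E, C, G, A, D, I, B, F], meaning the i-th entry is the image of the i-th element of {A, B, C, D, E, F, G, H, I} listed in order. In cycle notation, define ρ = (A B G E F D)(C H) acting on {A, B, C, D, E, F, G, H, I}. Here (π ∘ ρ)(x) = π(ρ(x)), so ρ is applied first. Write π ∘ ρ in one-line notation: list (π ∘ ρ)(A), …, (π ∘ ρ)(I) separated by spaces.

E I B H D G A C F

(π ∘ ρ)(x) = π(ρ(x)). Computing each image: π(ρ(A)) = π(B) = E, π(ρ(B)) = π(G) = I, π(ρ(C)) = π(H) = B, π(ρ(D)) = π(A) = H, π(ρ(E)) = π(F) = D, π(ρ(F)) = π(D) = G, π(ρ(G)) = π(E) = A, π(ρ(H)) = π(C) = C, π(ρ(I)) = π(I) = F.
Hence π ∘ ρ = [E I B H D G A C F].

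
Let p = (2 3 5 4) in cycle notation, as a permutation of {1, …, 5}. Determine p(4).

In the cycle (2 3 5 4), 4 is followed by 2, so p(4) = 2.

2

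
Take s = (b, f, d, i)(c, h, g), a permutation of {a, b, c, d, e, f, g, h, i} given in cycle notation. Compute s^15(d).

d lies in the 4-cycle (b, f, d, i).
Powers repeat with period 4 on this cycle, and 15 mod 4 = 3, so s^15(d) = s^3(d).
Advancing 3 steps from d: d → i → b → f.

f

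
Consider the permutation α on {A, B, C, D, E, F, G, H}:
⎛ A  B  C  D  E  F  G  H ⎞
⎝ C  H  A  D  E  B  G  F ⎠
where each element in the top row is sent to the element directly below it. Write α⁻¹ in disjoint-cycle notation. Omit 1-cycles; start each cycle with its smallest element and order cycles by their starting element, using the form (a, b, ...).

First write α in disjoint cycles: (A, C)(B, H, F).
Reversing each cycle (and rotating so the smallest element leads) gives α⁻¹ = (A, C)(B, F, H).

(A, C)(B, F, H)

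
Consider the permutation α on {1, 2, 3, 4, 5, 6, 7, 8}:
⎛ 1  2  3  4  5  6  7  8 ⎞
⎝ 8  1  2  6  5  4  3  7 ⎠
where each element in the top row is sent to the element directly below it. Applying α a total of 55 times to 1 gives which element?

Tracing 1 → 8 → … returns to 1 after 5 steps, so 1 lies in a 5-cycle (1 8 7 3 2).
Since the cycle has length 5, α^55 acts on it the same as α^0 (55 mod 5 = 0).
So α^55(1) = 1.

1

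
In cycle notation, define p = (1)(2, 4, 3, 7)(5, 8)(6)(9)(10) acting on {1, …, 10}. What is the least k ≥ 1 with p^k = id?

The cycle type of p is (4, 2, 1, 1, 1, 1).
The order is lcm(4, 2) = 4.

4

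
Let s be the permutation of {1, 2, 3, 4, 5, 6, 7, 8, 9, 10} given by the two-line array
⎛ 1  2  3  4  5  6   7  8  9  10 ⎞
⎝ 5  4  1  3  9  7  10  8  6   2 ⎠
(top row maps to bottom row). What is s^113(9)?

Tracing 9 → 6 → … returns to 9 after 9 steps, so 9 lies in a 9-cycle (1 5 9 6 7 10 2 4 3).
Powers repeat with period 9 on this cycle, and 113 mod 9 = 5, so s^113(9) = s^5(9).
Stepping 5 places around the cycle: 9 → 6 → 7 → 10 → 2 → 4.

4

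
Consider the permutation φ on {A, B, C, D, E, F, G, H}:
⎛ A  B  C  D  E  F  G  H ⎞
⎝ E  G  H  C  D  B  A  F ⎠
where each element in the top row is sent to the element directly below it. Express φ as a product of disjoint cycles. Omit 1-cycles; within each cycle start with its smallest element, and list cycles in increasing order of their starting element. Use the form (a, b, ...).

(A, E, D, C, H, F, B, G)

From A: A → E → D → C → H → F → B → G → A, closing the cycle (A, E, D, C, H, F, B, G).
Continuing from each remaining unvisited element yields (A, E, D, C, H, F, B, G).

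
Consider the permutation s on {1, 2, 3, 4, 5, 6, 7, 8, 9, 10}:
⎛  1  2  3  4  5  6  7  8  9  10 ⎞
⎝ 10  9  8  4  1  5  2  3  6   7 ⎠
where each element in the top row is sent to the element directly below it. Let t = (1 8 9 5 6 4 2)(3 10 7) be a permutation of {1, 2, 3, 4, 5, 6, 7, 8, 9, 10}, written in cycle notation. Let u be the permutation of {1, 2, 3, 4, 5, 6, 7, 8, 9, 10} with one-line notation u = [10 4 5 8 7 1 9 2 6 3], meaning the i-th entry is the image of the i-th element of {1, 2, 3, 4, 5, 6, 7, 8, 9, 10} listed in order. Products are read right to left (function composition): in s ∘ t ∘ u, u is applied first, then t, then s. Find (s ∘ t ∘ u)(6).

Apply the permutations in order: u(6) = 1, then t(1) = 8, then s(8) = 3. So (s ∘ t ∘ u)(6) = 3.

3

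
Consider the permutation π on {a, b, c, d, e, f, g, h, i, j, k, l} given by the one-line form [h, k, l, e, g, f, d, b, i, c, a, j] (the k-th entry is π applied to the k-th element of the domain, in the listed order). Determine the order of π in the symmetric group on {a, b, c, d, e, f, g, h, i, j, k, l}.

The disjoint-cycle form of π has cycle lengths 4, 3, 3, 1, 1.
Since disjoint cycles commute, ord(π) = lcm(4, 3, 3) = 12.

12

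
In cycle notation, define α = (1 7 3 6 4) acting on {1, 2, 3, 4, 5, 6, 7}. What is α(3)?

Within (1 7 3 6 4), 3 ↦ 6.

6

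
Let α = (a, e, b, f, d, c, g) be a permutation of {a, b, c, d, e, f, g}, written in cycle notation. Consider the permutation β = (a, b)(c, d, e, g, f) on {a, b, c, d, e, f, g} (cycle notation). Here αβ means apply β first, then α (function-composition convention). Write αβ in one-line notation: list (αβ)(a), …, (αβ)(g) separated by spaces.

For each element, apply β then α: a → b → f; b → a → e; c → d → c; d → e → b; e → g → a; f → c → g; g → f → d.
So αβ in one-line form is f e c b a g d.

f e c b a g d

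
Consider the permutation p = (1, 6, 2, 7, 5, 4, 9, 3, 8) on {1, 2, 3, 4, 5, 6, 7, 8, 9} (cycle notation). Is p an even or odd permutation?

The cycle lengths are 9.
A cycle of length ℓ contributes ℓ−1 transpositions, so p is a product of 8 transpositions — even.

even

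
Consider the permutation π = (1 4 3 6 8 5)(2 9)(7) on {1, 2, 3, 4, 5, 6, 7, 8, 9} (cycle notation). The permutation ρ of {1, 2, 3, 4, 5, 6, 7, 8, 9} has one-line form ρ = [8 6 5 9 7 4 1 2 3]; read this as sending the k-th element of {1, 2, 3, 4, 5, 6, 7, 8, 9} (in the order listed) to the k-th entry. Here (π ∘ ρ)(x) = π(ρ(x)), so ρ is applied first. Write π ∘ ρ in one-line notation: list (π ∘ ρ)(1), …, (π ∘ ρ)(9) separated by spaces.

5 8 1 2 7 3 4 9 6

(π ∘ ρ)(x) = π(ρ(x)). Computing each image: π(ρ(1)) = π(8) = 5, π(ρ(2)) = π(6) = 8, π(ρ(3)) = π(5) = 1, π(ρ(4)) = π(9) = 2, π(ρ(5)) = π(7) = 7, π(ρ(6)) = π(4) = 3, π(ρ(7)) = π(1) = 4, π(ρ(8)) = π(2) = 9, π(ρ(9)) = π(3) = 6.
Hence π ∘ ρ = [5 8 1 2 7 3 4 9 6].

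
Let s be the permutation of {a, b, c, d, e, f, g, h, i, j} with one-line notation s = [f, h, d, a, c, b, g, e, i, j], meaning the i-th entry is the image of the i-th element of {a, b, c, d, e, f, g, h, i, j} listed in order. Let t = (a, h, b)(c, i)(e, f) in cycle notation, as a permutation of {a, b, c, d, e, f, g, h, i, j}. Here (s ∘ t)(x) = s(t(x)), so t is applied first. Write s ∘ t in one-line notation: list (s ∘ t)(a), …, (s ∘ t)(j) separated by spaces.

(s ∘ t)(x) = s(t(x)). Computing each image: s(t(a)) = s(h) = e, s(t(b)) = s(a) = f, s(t(c)) = s(i) = i, s(t(d)) = s(d) = a, s(t(e)) = s(f) = b, s(t(f)) = s(e) = c, s(t(g)) = s(g) = g, s(t(h)) = s(b) = h, s(t(i)) = s(c) = d, s(t(j)) = s(j) = j.
Hence s ∘ t = [e f i a b c g h d j].

e f i a b c g h d j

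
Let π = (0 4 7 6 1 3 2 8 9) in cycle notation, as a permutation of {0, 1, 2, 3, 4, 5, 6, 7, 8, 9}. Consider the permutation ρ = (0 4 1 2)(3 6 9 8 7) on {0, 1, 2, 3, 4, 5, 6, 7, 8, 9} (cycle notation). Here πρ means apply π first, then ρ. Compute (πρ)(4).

π(4) = 7, then ρ(7) = 3; composing gives (πρ)(4) = 3.

3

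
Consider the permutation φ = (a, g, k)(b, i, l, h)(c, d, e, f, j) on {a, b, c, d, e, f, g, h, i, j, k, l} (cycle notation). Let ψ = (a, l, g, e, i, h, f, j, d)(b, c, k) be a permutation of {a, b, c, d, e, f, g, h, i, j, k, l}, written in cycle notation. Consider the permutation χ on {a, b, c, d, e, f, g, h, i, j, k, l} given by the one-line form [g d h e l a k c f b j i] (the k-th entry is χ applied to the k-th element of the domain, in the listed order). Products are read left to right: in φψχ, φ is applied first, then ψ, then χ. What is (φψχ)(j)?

(φψχ)(j) = χ(ψ(φ(j))). φ(j) = c, then ψ(c) = k, then χ(k) = j, so the result is j.

j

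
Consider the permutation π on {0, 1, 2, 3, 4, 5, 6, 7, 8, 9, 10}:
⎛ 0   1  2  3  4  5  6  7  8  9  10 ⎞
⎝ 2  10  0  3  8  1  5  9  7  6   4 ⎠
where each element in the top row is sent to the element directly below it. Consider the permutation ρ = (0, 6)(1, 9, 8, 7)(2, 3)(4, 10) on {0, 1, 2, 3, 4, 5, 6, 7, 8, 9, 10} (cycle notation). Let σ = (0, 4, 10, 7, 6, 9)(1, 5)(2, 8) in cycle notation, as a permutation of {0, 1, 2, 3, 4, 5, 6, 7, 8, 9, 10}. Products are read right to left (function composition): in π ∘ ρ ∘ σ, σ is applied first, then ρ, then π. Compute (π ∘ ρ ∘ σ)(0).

Chase 0: σ(0) = 4; ρ(4) = 10; π(10) = 4. Hence (π ∘ ρ ∘ σ)(0) = 4.

4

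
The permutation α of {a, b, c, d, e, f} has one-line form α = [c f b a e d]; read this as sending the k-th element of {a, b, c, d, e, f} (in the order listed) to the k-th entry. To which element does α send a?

a is element number 1 of the domain, and entry number 1 of the one-line form is c, so α(a) = c.

c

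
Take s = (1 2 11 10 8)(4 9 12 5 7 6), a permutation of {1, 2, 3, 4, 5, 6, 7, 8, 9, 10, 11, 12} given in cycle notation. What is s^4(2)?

2 lies in the 5-cycle (1 2 11 10 8).
Stepping 4 places around the cycle: 2 → 11 → 10 → 8 → 1.

1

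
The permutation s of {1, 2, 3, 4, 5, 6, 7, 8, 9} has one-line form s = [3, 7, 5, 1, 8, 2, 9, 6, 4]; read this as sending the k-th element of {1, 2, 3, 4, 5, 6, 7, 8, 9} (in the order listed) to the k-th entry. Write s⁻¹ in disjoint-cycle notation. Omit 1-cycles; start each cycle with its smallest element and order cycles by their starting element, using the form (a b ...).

The cycle decomposition of s is (1 3 5 8 6 2 7 9 4).
The inverse reverses every cycle; in canonical form, s⁻¹ = (1 4 9 7 2 6 8 5 3).

(1 4 9 7 2 6 8 5 3)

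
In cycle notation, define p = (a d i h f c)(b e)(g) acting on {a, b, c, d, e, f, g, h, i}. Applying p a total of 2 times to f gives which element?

a

f lies in the 6-cycle (a d i h f c).
Advancing 2 steps from f: f → c → a.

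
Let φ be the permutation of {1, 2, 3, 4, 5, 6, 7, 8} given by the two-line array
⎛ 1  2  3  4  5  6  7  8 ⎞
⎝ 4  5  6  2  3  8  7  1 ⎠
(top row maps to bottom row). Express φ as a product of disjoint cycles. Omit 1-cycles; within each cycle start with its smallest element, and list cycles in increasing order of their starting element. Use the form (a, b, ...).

(1, 4, 2, 5, 3, 6, 8)

From 1: 1 → 4 → 2 → 5 → 3 → 6 → 8 → 1, closing the cycle (1, 4, 2, 5, 3, 6, 8).
Continuing from each remaining unvisited element yields (1, 4, 2, 5, 3, 6, 8).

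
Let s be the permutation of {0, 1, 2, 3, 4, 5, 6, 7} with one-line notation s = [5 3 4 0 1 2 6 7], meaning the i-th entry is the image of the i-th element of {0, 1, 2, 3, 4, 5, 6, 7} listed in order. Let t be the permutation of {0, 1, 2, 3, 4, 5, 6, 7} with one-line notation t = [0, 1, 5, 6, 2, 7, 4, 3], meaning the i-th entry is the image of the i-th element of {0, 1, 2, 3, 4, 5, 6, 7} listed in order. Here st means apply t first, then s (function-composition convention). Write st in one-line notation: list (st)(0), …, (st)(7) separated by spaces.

5 3 2 6 4 7 1 0

(st)(x) = s(t(x)). Computing each image: s(t(0)) = s(0) = 5, s(t(1)) = s(1) = 3, s(t(2)) = s(5) = 2, s(t(3)) = s(6) = 6, s(t(4)) = s(2) = 4, s(t(5)) = s(7) = 7, s(t(6)) = s(4) = 1, s(t(7)) = s(3) = 0.
Hence st = [5 3 2 6 4 7 1 0].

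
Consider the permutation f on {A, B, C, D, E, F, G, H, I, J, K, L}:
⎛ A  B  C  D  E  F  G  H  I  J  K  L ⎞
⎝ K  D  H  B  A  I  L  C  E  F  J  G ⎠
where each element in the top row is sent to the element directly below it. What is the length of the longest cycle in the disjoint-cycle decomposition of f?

Decomposing into disjoint cycles gives (A, K, J, F, I, E)(B, D)(C, H)(G, L); the longest has length 6.

6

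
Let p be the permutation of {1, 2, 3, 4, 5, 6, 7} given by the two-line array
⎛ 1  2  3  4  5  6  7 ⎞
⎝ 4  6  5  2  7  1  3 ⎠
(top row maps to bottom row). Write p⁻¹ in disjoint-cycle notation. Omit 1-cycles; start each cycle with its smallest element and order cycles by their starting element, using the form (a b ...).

(1 6 2 4)(3 7 5)

First write p in disjoint cycles: (1 4 2 6)(3 5 7).
Reversing each cycle (and rotating so the smallest element leads) gives p⁻¹ = (1 6 2 4)(3 7 5).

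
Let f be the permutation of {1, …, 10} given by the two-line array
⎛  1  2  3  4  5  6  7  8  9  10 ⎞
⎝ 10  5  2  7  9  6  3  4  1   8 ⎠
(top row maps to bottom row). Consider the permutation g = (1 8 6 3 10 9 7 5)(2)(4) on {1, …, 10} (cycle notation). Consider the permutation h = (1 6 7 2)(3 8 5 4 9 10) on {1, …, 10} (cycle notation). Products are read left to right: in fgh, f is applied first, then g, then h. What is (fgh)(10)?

7

(fgh)(10) = h(g(f(10))). f(10) = 8, then g(8) = 6, then h(6) = 7, so the result is 7.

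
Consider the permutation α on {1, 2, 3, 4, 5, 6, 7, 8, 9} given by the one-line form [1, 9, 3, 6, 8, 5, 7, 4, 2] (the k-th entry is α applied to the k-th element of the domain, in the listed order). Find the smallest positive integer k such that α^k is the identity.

4

Decomposing into disjoint cycles gives cycle lengths 4, 2, 1, 1, 1.
The order of α is the least common multiple of its cycle lengths: lcm(4, 2) = 4.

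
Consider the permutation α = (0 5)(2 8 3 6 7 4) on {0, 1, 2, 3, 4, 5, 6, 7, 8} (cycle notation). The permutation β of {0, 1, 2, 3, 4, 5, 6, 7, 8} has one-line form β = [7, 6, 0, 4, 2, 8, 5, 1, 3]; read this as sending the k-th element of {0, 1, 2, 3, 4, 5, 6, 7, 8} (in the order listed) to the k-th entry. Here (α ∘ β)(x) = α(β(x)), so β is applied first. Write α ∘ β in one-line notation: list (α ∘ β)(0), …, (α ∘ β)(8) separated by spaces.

(α ∘ β)(x) = α(β(x)). Computing each image: α(β(0)) = α(7) = 4, α(β(1)) = α(6) = 7, α(β(2)) = α(0) = 5, α(β(3)) = α(4) = 2, α(β(4)) = α(2) = 8, α(β(5)) = α(8) = 3, α(β(6)) = α(5) = 0, α(β(7)) = α(1) = 1, α(β(8)) = α(3) = 6.
Hence α ∘ β = [4 7 5 2 8 3 0 1 6].

4 7 5 2 8 3 0 1 6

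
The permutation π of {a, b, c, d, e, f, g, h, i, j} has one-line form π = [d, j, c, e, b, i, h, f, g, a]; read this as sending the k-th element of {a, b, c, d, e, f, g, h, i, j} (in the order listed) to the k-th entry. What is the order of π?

20

Decomposing into disjoint cycles gives cycle lengths 5, 4, 1.
The order of π is the least common multiple of its cycle lengths: lcm(5, 4) = 20.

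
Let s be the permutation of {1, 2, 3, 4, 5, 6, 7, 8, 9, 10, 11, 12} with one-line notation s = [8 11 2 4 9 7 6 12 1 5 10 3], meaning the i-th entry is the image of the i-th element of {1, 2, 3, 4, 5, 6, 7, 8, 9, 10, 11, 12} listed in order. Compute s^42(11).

12

Tracing 11 → 10 → … returns to 11 after 9 steps, so 11 lies in a 9-cycle (1, 8, 12, 3, 2, 11, 10, 5, 9).
Since the cycle has length 9, s^42 acts on it the same as s^6 (42 mod 9 = 6).
Stepping 6 places around the cycle: 11 → 10 → 5 → 9 → 1 → 8 → 12.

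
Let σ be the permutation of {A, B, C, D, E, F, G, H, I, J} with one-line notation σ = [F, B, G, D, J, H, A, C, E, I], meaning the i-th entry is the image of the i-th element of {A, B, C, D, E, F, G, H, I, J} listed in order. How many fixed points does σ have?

The fixed points (elements with σ(x) = x) are {B, D}, so there are 2.

2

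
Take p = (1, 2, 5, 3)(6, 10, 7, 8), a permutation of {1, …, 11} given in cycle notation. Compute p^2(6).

6 lies in the 4-cycle (6, 10, 7, 8).
Advancing 2 steps from 6: 6 → 10 → 7.

7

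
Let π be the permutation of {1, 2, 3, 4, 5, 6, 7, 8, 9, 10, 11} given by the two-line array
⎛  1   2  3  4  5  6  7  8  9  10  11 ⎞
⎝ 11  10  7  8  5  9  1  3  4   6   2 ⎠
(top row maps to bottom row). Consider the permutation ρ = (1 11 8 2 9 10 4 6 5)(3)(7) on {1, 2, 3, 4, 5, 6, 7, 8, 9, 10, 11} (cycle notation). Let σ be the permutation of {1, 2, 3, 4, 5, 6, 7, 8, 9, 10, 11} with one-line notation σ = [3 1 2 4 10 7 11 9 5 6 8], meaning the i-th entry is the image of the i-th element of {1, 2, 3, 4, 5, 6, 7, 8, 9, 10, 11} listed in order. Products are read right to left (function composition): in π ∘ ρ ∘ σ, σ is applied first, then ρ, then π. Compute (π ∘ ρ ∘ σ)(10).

5

Apply the permutations in order: σ(10) = 6, then ρ(6) = 5, then π(5) = 5. So (π ∘ ρ ∘ σ)(10) = 5.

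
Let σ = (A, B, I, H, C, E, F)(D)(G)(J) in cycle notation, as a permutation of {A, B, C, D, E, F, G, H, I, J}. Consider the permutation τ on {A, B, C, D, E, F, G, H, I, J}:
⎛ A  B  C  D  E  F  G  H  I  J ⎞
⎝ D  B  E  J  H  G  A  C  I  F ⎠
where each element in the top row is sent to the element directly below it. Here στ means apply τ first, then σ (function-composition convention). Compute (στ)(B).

I

First apply τ: τ(B) = B, then σ(B) = I. Thus (στ)(B) = I.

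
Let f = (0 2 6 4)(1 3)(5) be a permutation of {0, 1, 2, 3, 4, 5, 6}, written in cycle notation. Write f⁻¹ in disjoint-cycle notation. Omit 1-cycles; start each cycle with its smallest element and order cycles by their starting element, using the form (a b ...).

(0 4 6 2)(1 3)

Inverting a permutation written in cycle notation just reverses the order within every cycle.
Reversing each cycle of f and rotating so the smallest element leads gives (0 4 6 2)(1 3).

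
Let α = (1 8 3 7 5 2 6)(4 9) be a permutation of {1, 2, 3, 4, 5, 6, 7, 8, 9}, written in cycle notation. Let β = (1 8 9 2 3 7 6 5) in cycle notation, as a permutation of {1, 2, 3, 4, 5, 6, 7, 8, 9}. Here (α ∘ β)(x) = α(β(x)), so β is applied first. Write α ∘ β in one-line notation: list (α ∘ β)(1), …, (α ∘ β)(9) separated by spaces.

Chase each element through β then α: 1 → 8 → 3; 2 → 3 → 7; 3 → 7 → 5; 4 → 4 → 9; 5 → 1 → 8; 6 → 5 → 2; 7 → 6 → 1; 8 → 9 → 4; 9 → 2 → 6.
So α ∘ β in one-line form is 3 7 5 9 8 2 1 4 6.

3 7 5 9 8 2 1 4 6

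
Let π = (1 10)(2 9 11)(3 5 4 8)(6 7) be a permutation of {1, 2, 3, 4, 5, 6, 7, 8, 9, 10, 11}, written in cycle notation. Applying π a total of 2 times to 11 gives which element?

11 lies in the 3-cycle (2 9 11).
Stepping 2 places around the cycle: 11 → 2 → 9.

9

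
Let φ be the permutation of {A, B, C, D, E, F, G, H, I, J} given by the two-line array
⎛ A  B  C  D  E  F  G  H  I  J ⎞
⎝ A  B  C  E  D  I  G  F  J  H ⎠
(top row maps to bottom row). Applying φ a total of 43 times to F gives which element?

Tracing F → I → … returns to F after 4 steps, so F lies in a 4-cycle (F I J H).
Powers repeat with period 4 on this cycle, and 43 mod 4 = 3, so φ^43(F) = φ^3(F).
Advancing 3 steps from F: F → I → J → H.

H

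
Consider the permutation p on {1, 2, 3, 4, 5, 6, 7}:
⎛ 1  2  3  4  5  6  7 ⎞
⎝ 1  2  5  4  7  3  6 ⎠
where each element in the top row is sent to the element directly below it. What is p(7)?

6

The entry below 7 in the array is 6, so p(7) = 6.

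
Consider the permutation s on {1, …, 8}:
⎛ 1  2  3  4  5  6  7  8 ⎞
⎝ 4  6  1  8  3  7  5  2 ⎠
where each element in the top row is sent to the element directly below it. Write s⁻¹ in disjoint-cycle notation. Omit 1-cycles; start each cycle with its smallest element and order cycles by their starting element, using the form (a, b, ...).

First write s in disjoint cycles: (1, 4, 8, 2, 6, 7, 5, 3).
The inverse reverses every cycle; in canonical form, s⁻¹ = (1, 3, 5, 7, 6, 2, 8, 4).

(1, 3, 5, 7, 6, 2, 8, 4)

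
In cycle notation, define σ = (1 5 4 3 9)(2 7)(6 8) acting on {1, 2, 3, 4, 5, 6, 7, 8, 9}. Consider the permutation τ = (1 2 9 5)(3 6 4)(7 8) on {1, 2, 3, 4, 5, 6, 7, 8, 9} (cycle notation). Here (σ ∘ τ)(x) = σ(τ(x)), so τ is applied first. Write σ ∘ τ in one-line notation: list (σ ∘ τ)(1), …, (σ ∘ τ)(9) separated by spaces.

7 1 8 9 5 3 6 2 4

For each element, apply τ then σ: 1 → 2 → 7; 2 → 9 → 1; 3 → 6 → 8; 4 → 3 → 9; 5 → 1 → 5; 6 → 4 → 3; 7 → 8 → 6; 8 → 7 → 2; 9 → 5 → 4.
Collecting the images, σ ∘ τ = [7 1 8 9 5 3 6 2 4].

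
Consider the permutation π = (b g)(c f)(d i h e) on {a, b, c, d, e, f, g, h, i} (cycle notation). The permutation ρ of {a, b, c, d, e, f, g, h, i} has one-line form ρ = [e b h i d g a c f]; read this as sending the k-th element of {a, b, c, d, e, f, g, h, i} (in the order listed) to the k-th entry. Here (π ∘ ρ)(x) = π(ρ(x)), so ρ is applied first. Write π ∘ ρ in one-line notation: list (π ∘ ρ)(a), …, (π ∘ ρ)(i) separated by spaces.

d g e h i b a f c

Chase each element through ρ then π: a → e → d; b → b → g; c → h → e; d → i → h; e → d → i; f → g → b; g → a → a; h → c → f; i → f → c.
So π ∘ ρ in one-line form is d g e h i b a f c.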